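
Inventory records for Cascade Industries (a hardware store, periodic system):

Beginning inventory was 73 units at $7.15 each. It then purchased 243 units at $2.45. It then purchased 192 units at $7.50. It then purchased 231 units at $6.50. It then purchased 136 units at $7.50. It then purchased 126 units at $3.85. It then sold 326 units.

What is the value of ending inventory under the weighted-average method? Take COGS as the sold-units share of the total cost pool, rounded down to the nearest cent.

Sale 1, sell 326: 326/1001 × $5,563.90 → $1,812.01
Ending inventory (cost pool remaining) = $3,751.89

Ending inventory = $3,751.89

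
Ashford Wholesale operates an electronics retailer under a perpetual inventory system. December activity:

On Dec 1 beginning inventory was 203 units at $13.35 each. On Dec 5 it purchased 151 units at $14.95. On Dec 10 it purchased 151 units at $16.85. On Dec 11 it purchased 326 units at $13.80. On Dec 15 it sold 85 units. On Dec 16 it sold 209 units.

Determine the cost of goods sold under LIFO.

COGS = $4,057.20

Dec 15, 85 sold [LIFO — newest first]: 85 @ $13.80 = $1,173.00
Dec 16, 209 sold [LIFO — newest first]: 209 @ $13.80 = $2,884.20
Total COGS = $1,173.00 + $2,884.20 = $4,057.20
Ending inventory: 203 @ $13.35 + 151 @ $14.95 + 151 @ $16.85 + 32 @ $13.80 = $7,953.45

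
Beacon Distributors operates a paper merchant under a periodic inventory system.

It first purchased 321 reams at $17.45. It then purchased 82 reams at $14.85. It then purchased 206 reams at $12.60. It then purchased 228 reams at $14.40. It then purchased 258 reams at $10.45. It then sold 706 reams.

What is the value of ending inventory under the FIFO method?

Ending inventory = $4,582.50

Sale 1 (706) [FIFO — oldest first]: 321 @ $17.45 + 82 @ $14.85 + 206 @ $12.60 + 97 @ $14.40 = $10,811.55
Ending inventory: 131 @ $14.40 + 258 @ $10.45 = $4,582.50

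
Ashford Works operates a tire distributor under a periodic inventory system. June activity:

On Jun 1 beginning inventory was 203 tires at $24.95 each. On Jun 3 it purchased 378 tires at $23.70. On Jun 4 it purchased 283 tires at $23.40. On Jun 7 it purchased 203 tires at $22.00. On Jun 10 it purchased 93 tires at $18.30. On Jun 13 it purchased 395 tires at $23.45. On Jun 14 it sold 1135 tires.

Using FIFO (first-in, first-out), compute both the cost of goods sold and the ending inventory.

Jun 14, 1135 sold [FIFO — oldest first]: 203 @ $24.95 + 378 @ $23.70 + 283 @ $23.40 + 203 @ $22.00 + 68 @ $18.30 = $26,356.05
Ending inventory: 25 @ $18.30 + 395 @ $23.45 = $9,720.25
Check: goods available $36,076.30 = COGS $26,356.05 + ending $9,720.25

COGS = $26,356.05; ending inventory = $9,720.25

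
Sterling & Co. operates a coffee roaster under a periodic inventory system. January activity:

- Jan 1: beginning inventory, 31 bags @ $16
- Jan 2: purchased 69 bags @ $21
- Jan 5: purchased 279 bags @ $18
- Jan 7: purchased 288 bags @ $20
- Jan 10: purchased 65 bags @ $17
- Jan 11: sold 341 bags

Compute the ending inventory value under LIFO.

Jan 11, 341 sold [LIFO — newest first]: 65 @ $17 + 276 @ $20 = $6,625
Ending inventory: 31 @ $16 + 69 @ $21 + 279 @ $18 + 12 @ $20 = $7,207

Ending inventory = $7,207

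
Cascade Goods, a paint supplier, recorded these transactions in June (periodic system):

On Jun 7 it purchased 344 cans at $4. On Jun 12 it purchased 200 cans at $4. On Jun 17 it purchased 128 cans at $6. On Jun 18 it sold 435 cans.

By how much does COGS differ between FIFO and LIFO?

$256

FIFO COGS: 344 @ $4 + 91 @ $4 = $1,740
LIFO COGS: 128 @ $6 + 200 @ $4 + 107 @ $4 = $1,996
Difference = |$1,740 − $1,996| = $256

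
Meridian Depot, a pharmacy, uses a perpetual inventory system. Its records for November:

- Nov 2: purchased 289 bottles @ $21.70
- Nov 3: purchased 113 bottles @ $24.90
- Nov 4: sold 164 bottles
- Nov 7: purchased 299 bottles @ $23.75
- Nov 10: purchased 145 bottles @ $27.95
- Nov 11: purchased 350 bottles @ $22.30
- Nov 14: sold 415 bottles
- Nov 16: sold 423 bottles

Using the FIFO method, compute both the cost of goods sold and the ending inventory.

Nov 4, 164 sold [FIFO — oldest first]: 164 @ $21.70 = $3,558.80
Nov 14, 415 sold [FIFO — oldest first]: 125 @ $21.70 + 113 @ $24.90 + 177 @ $23.75 = $9,729.95
Nov 16, 423 sold [FIFO — oldest first]: 122 @ $23.75 + 145 @ $27.95 + 156 @ $22.30 = $10,429.05
Total COGS = $3,558.80 + $9,729.95 + $10,429.05 = $23,717.80
Ending inventory: 194 @ $22.30 = $4,326.20

COGS = $23,717.80; ending inventory = $4,326.20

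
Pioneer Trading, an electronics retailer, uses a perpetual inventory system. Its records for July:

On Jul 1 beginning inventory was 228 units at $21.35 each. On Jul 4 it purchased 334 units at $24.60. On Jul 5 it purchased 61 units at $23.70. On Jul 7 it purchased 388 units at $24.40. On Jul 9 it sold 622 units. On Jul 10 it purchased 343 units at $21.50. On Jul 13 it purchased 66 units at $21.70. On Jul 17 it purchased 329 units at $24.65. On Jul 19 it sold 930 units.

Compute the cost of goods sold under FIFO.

Jul 9, 622 sold [FIFO — oldest first]: 228 @ $21.35 + 334 @ $24.60 + 60 @ $23.70 = $14,506.20
Jul 19, 930 sold [FIFO — oldest first]: 1 @ $23.70 + 388 @ $24.40 + 343 @ $21.50 + 66 @ $21.70 + 132 @ $24.65 = $21,551.40
Total COGS = $14,506.20 + $21,551.40 = $36,057.60
Ending inventory: 197 @ $24.65 = $4,856.05

COGS = $36,057.60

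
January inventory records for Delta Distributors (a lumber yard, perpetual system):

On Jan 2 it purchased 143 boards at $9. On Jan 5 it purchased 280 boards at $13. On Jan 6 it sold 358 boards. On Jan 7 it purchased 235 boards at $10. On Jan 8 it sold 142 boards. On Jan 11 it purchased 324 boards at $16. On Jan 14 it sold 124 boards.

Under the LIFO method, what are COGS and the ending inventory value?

COGS = $7,746; ending inventory = $4,715

Jan 6, 358 sold [LIFO — newest first]: 280 @ $13 + 78 @ $9 = $4,342
Jan 8, 142 sold [LIFO — newest first]: 142 @ $10 = $1,420
Jan 14, 124 sold [LIFO — newest first]: 124 @ $16 = $1,984
Total COGS = $4,342 + $1,420 + $1,984 = $7,746
Ending inventory: 65 @ $9 + 93 @ $10 + 200 @ $16 = $4,715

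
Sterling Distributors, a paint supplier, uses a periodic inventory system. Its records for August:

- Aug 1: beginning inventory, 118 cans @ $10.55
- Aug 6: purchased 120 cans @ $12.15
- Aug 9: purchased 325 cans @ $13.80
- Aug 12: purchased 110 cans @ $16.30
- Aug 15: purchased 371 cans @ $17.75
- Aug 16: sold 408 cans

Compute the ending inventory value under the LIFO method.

Ending inventory = $8,377.80

Aug 16, 408 sold [LIFO — newest first]: 371 @ $17.75 + 37 @ $16.30 = $7,188.35
Ending inventory: 118 @ $10.55 + 120 @ $12.15 + 325 @ $13.80 + 73 @ $16.30 = $8,377.80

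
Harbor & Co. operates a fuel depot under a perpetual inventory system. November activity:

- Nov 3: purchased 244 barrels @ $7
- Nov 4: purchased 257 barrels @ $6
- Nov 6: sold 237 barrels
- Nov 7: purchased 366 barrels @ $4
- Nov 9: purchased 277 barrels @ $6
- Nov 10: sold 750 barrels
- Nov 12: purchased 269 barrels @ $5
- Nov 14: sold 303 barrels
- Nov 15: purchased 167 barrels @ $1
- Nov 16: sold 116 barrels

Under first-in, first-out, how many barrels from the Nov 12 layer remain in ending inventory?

7

Nov 6, 237 sold [FIFO — oldest first]: 237 @ $7 = $1,659
Nov 10, 750 sold [FIFO — oldest first]: 7 @ $7 + 257 @ $6 + 366 @ $4 + 120 @ $6 = $3,775
Nov 14, 303 sold [FIFO — oldest first]: 157 @ $6 + 146 @ $5 = $1,672
Nov 16, 116 sold [FIFO — oldest first]: 116 @ $5 = $580
Total COGS = $1,659 + $3,775 + $1,672 + $580 = $7,686
Ending inventory: 7 @ $5 + 167 @ $1 = $202
Check: goods available $7,888 = COGS $7,686 + ending $202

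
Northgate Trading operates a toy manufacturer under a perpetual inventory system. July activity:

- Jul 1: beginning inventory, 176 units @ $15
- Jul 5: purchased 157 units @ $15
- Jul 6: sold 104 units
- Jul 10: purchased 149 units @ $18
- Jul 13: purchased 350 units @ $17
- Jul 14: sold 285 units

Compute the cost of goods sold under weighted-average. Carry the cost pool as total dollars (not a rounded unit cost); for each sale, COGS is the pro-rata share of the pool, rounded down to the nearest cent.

After Jul 1: 176 on hand, pool $2,640.00 (≈ $15.0000 each)
After Jul 5: 333 on hand, pool $4,995.00 (≈ $15.0000 each)
Jul 6, sell 104: 104/333 × $4,995.00 → $1,560.00
After Jul 10: 378 on hand, pool $6,117.00 (≈ $16.1825 each)
After Jul 13: 728 on hand, pool $12,067.00 (≈ $16.5755 each)
Jul 14, sell 285: 285/728 × $12,067.00 → $4,724.03
Total COGS = $1,560.00 + $4,724.03 = $6,284.03
Ending inventory (cost pool remaining) = $7,342.97
Check: goods available $13,627.00 = COGS $6,284.03 + ending $7,342.97

COGS = $6,284.03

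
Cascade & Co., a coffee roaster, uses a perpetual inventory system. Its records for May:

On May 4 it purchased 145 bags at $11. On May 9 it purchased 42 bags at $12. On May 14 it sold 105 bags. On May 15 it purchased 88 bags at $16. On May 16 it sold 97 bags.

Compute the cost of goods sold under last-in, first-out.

May 14, 105 sold [LIFO — newest first]: 42 @ $12 + 63 @ $11 = $1,197
May 16, 97 sold [LIFO — newest first]: 88 @ $16 + 9 @ $11 = $1,507
Total COGS = $1,197 + $1,507 = $2,704
Ending inventory: 73 @ $11 = $803

COGS = $2,704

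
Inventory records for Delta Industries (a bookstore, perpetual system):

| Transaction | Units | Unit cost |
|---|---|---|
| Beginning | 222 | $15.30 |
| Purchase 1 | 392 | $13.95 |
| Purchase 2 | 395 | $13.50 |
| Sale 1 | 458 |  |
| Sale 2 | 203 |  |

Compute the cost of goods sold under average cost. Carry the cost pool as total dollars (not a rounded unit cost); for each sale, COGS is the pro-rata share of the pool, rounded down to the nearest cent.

After Beginning: 222 on hand, pool $3,396.60 (≈ $15.3000 each)
After Purchase 1: 614 on hand, pool $8,865.00 (≈ $14.4381 each)
After Purchase 2: 1009 on hand, pool $14,197.50 (≈ $14.0709 each)
Sale 1, sell 458: 458/1009 × $14,197.50 → $6,444.45
Sale 2, sell 203: 203/551 × $7,753.05 → $2,856.38
Total COGS = $6,444.45 + $2,856.38 = $9,300.83
Ending inventory (cost pool remaining) = $4,896.67

COGS = $9,300.83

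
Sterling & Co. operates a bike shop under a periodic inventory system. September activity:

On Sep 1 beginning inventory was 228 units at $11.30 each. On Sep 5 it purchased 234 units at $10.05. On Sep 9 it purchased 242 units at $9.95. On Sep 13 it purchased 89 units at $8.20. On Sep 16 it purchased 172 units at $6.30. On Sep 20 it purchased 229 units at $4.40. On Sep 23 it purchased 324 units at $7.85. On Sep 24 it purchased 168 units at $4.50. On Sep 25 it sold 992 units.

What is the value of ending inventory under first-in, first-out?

Sep 25, 992 sold [FIFO — oldest first]: 228 @ $11.30 + 234 @ $10.05 + 242 @ $9.95 + 89 @ $8.20 + 172 @ $6.30 + 27 @ $4.40 = $9,268.20
Ending inventory: 202 @ $4.40 + 324 @ $7.85 + 168 @ $4.50 = $4,188.20
Check: goods available $13,456.40 = COGS $9,268.20 + ending $4,188.20

Ending inventory = $4,188.20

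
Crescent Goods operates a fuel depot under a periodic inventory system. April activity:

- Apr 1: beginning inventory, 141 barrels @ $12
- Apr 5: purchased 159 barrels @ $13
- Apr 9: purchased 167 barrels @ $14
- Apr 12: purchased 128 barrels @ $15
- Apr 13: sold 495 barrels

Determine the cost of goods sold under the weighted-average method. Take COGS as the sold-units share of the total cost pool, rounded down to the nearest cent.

Apr 13, sell 495: 495/595 × $8,017.00 → $6,669.60
Ending inventory (cost pool remaining) = $1,347.40
Check: goods available $8,017.00 = COGS $6,669.60 + ending $1,347.40

COGS = $6,669.60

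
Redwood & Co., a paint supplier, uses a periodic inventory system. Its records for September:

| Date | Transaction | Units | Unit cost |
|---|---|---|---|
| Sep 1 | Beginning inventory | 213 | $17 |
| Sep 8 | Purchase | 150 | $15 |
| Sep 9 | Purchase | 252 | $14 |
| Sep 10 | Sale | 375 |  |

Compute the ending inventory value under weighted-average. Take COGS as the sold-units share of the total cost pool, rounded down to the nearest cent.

Ending inventory = $3,667.91

Sep 10, sell 375: 375/615 × $9,399.00 → $5,731.09
Ending inventory (cost pool remaining) = $3,667.91
Check: goods available $9,399.00 = COGS $5,731.09 + ending $3,667.91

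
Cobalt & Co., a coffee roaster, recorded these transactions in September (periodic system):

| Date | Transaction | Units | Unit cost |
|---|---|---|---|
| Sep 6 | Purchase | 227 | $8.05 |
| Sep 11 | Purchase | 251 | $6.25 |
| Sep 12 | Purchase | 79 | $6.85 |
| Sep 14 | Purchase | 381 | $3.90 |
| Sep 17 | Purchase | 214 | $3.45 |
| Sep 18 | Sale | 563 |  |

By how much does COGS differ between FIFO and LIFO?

FIFO COGS: 227 @ $8.05 + 251 @ $6.25 + 79 @ $6.85 + 6 @ $3.90 = $3,960.65
LIFO COGS: 214 @ $3.45 + 349 @ $3.90 = $2,099.40
Difference = |$3,960.65 − $2,099.40| = $1,861.25

$1,861.25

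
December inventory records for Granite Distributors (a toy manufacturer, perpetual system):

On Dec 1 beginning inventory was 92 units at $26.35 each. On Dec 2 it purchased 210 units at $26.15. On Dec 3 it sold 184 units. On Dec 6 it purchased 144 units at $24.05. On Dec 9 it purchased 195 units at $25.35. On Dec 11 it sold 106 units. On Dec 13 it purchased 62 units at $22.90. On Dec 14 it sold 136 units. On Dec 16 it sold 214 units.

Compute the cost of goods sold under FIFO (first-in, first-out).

Dec 3, 184 sold [FIFO — oldest first]: 92 @ $26.35 + 92 @ $26.15 = $4,830.00
Dec 11, 106 sold [FIFO — oldest first]: 106 @ $26.15 = $2,771.90
Dec 14, 136 sold [FIFO — oldest first]: 12 @ $26.15 + 124 @ $24.05 = $3,296.00
Dec 16, 214 sold [FIFO — oldest first]: 20 @ $24.05 + 194 @ $25.35 = $5,398.90
Total COGS = $4,830.00 + $2,771.90 + $3,296.00 + $5,398.90 = $16,296.80
Ending inventory: 1 @ $25.35 + 62 @ $22.90 = $1,445.15
Check: goods available $17,741.95 = COGS $16,296.80 + ending $1,445.15

COGS = $16,296.80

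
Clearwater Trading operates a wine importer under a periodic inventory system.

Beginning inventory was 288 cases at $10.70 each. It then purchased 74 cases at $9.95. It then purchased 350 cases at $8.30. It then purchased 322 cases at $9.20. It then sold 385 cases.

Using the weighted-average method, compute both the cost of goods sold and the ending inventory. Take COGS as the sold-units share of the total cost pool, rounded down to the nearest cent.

COGS = $3,606.22; ending inventory = $6,079.08

Sale 1, sell 385: 385/1034 × $9,685.30 → $3,606.22
Ending inventory (cost pool remaining) = $6,079.08
Check: goods available $9,685.30 = COGS $3,606.22 + ending $6,079.08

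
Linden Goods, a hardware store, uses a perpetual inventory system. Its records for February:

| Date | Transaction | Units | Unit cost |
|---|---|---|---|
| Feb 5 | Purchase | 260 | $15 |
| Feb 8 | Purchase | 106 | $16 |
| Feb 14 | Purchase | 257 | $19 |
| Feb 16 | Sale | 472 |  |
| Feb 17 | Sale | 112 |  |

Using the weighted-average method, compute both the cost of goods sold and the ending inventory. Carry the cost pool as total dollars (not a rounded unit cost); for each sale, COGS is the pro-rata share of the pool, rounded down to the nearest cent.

After Feb 5: 260 on hand, pool $3,900.00 (≈ $15.0000 each)
After Feb 8: 366 on hand, pool $5,596.00 (≈ $15.2896 each)
After Feb 14: 623 on hand, pool $10,479.00 (≈ $16.8202 each)
Feb 16, sell 472: 472/623 × $10,479.00 → $7,939.14
Feb 17, sell 112: 112/151 × $2,539.86 → $1,883.86
Total COGS = $7,939.14 + $1,883.86 = $9,823.00
Ending inventory (cost pool remaining) = $656.00

COGS = $9,823.00; ending inventory = $656.00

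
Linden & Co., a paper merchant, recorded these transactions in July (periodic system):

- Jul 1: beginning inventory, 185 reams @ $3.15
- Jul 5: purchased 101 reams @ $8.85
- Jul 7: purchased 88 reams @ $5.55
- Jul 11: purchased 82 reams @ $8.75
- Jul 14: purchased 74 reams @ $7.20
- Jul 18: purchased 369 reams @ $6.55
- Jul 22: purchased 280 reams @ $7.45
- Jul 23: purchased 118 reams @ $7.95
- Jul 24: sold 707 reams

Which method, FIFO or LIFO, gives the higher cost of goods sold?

FIFO COGS: 185 @ $3.15 + 101 @ $8.85 + 88 @ $5.55 + 82 @ $8.75 + 74 @ $7.20 + 177 @ $6.55 = $4,374.65
LIFO COGS: 118 @ $7.95 + 280 @ $7.45 + 309 @ $6.55 = $5,048.05

LIFO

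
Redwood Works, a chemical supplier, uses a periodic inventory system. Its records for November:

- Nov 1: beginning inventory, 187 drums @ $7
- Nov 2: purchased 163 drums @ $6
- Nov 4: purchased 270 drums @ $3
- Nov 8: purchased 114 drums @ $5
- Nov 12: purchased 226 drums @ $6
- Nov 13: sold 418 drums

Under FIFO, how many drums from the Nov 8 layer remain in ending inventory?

114

Nov 13, 418 sold [FIFO — oldest first]: 187 @ $7 + 163 @ $6 + 68 @ $3 = $2,491
Ending inventory: 202 @ $3 + 114 @ $5 + 226 @ $6 = $2,532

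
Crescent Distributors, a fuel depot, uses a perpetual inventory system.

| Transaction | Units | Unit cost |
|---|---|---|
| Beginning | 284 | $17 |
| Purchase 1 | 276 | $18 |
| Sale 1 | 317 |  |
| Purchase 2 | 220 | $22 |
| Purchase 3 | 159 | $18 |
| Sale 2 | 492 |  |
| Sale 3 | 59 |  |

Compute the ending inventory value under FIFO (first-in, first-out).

Ending inventory = $1,278

Sale 1 (317) [FIFO — oldest first]: 284 @ $17 + 33 @ $18 = $5,422
Sale 2 (492) [FIFO — oldest first]: 243 @ $18 + 220 @ $22 + 29 @ $18 = $9,736
Sale 3 (59) [FIFO — oldest first]: 59 @ $18 = $1,062
Total COGS = $5,422 + $9,736 + $1,062 = $16,220
Ending inventory: 71 @ $18 = $1,278
Check: goods available $17,498 = COGS $16,220 + ending $1,278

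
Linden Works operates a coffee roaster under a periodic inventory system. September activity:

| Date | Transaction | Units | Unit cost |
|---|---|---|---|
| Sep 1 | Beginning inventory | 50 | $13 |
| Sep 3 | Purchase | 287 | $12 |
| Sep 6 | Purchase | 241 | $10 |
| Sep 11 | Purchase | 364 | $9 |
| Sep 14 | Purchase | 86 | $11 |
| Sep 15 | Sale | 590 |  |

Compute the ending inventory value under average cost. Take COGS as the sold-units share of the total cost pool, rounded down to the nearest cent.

Ending inventory = $4,570.03

Sep 15, sell 590: 590/1028 × $10,726.00 → $6,155.97
Ending inventory (cost pool remaining) = $4,570.03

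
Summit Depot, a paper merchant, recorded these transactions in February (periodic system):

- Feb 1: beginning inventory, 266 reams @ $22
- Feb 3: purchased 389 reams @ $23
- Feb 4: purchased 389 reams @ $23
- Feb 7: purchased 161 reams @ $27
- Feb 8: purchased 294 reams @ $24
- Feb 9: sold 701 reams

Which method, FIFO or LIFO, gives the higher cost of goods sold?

FIFO COGS: 266 @ $22 + 389 @ $23 + 46 @ $23 = $15,857
LIFO COGS: 294 @ $24 + 161 @ $27 + 246 @ $23 = $17,061

LIFO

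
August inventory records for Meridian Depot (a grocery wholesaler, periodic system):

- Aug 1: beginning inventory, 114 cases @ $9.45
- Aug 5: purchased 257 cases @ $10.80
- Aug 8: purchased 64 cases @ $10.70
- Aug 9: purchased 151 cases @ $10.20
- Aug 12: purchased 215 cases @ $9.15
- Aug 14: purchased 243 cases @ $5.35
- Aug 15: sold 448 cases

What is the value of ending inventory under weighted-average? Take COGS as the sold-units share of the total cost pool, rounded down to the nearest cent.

Aug 15, sell 448: 448/1044 × $9,345.20 → $4,010.20
Ending inventory (cost pool remaining) = $5,335.00

Ending inventory = $5,335.00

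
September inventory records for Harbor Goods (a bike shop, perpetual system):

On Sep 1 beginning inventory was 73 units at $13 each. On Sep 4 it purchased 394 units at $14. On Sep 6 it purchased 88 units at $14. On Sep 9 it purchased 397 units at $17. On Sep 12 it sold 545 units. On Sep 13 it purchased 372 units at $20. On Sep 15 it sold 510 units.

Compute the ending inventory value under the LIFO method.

Ending inventory = $3,693

Sep 12, 545 sold [LIFO — newest first]: 397 @ $17 + 88 @ $14 + 60 @ $14 = $8,821
Sep 15, 510 sold [LIFO — newest first]: 372 @ $20 + 138 @ $14 = $9,372
Total COGS = $8,821 + $9,372 = $18,193
Ending inventory: 73 @ $13 + 196 @ $14 = $3,693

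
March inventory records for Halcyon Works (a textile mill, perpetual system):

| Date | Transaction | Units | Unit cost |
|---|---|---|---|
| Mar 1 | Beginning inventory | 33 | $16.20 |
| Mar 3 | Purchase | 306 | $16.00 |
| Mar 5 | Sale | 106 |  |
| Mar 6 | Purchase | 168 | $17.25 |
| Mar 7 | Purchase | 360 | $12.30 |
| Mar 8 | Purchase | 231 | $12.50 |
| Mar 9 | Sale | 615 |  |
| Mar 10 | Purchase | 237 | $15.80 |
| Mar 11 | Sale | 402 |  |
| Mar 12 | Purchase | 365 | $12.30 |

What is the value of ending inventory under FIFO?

Ending inventory = $7,839.10

Mar 5, 106 sold [FIFO — oldest first]: 33 @ $16.20 + 73 @ $16.00 = $1,702.60
Mar 9, 615 sold [FIFO — oldest first]: 233 @ $16.00 + 168 @ $17.25 + 214 @ $12.30 = $9,258.20
Mar 11, 402 sold [FIFO — oldest first]: 146 @ $12.30 + 231 @ $12.50 + 25 @ $15.80 = $5,078.30
Total COGS = $1,702.60 + $9,258.20 + $5,078.30 = $16,039.10
Ending inventory: 212 @ $15.80 + 365 @ $12.30 = $7,839.10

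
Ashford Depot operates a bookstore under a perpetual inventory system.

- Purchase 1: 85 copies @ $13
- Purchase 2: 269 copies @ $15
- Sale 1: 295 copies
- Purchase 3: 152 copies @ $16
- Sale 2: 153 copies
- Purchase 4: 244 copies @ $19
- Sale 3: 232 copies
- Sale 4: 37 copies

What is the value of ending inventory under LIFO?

Ending inventory = $429

Sale 1 (295) [LIFO — newest first]: 269 @ $15 + 26 @ $13 = $4,373
Sale 2 (153) [LIFO — newest first]: 152 @ $16 + 1 @ $13 = $2,445
Sale 3 (232) [LIFO — newest first]: 232 @ $19 = $4,408
Sale 4 (37) [LIFO — newest first]: 12 @ $19 + 25 @ $13 = $553
Total COGS = $4,373 + $2,445 + $4,408 + $553 = $11,779
Ending inventory: 33 @ $13 = $429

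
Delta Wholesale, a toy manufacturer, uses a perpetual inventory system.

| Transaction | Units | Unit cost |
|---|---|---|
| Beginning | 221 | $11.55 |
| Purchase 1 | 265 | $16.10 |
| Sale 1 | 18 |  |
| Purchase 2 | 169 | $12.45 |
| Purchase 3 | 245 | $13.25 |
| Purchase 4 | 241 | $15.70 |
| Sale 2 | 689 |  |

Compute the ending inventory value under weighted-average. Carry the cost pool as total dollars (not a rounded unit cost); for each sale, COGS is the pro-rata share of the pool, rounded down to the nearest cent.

Ending inventory = $6,067.70

After Beginning: 221 on hand, pool $2,552.55 (≈ $11.5500 each)
After Purchase 1: 486 on hand, pool $6,819.05 (≈ $14.0310 each)
Sale 1, sell 18: 18/486 × $6,819.05 → $252.55
After Purchase 2: 637 on hand, pool $8,670.55 (≈ $13.6115 each)
After Purchase 3: 882 on hand, pool $11,916.80 (≈ $13.5111 each)
After Purchase 4: 1123 on hand, pool $15,700.50 (≈ $13.9809 each)
Sale 2, sell 689: 689/1123 × $15,700.50 → $9,632.80
Total COGS = $252.55 + $9,632.80 = $9,885.35
Ending inventory (cost pool remaining) = $6,067.70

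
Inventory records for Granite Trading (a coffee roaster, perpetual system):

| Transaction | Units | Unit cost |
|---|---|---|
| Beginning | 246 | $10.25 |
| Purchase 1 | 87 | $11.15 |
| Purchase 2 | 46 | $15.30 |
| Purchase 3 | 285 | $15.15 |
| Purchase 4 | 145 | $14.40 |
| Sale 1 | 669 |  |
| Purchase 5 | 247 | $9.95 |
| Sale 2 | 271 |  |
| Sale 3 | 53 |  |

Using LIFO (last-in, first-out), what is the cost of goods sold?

COGS = $12,413.00

Sale 1 (669) [LIFO — newest first]: 145 @ $14.40 + 285 @ $15.15 + 46 @ $15.30 + 87 @ $11.15 + 106 @ $10.25 = $9,166.10
Sale 2 (271) [LIFO — newest first]: 247 @ $9.95 + 24 @ $10.25 = $2,703.65
Sale 3 (53) [LIFO — newest first]: 53 @ $10.25 = $543.25
Total COGS = $9,166.10 + $2,703.65 + $543.25 = $12,413.00
Ending inventory: 63 @ $10.25 = $645.75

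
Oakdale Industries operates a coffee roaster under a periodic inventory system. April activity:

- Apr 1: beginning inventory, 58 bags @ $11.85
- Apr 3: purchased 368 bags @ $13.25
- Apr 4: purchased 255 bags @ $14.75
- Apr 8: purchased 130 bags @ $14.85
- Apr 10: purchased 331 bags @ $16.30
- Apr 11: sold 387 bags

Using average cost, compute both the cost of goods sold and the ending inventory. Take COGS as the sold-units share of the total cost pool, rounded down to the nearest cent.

Apr 11, sell 387: 387/1142 × $16,650.35 → $5,642.45
Ending inventory (cost pool remaining) = $11,007.90
Check: goods available $16,650.35 = COGS $5,642.45 + ending $11,007.90

COGS = $5,642.45; ending inventory = $11,007.90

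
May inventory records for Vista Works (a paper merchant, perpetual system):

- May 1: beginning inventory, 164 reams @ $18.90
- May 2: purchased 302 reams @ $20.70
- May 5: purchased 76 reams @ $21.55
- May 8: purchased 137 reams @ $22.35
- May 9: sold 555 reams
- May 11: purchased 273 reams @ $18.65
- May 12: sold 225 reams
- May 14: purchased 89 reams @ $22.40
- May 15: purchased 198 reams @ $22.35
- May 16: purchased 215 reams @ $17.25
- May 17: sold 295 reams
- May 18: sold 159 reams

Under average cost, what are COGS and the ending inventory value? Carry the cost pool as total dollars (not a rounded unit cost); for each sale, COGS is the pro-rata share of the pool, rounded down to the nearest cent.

COGS = $24,881.19; ending inventory = $4,388.66

After May 1: 164 on hand, pool $3,099.60 (≈ $18.9000 each)
After May 2: 466 on hand, pool $9,351.00 (≈ $20.0665 each)
After May 5: 542 on hand, pool $10,988.80 (≈ $20.2745 each)
After May 8: 679 on hand, pool $14,050.75 (≈ $20.6933 each)
May 9, sell 555: 555/679 × $14,050.75 → $11,484.78
After May 11: 397 on hand, pool $7,657.42 (≈ $19.2882 each)
May 12, sell 225: 225/397 × $7,657.42 → $4,339.84
After May 14: 261 on hand, pool $5,311.18 (≈ $20.3493 each)
After May 15: 459 on hand, pool $9,736.48 (≈ $21.2124 each)
After May 16: 674 on hand, pool $13,445.23 (≈ $19.9484 each)
May 17, sell 295: 295/674 × $13,445.23 → $5,884.78
May 18, sell 159: 159/379 × $7,560.45 → $3,171.79
Total COGS = $11,484.78 + $4,339.84 + $5,884.78 + $3,171.79 = $24,881.19
Ending inventory (cost pool remaining) = $4,388.66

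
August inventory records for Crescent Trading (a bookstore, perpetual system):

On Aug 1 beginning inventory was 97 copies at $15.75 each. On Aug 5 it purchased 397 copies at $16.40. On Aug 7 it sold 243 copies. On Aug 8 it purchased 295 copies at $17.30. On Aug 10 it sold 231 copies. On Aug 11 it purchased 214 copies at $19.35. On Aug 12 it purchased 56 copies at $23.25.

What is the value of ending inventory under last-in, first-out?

Ending inventory = $10,603.45

Aug 7, 243 sold [LIFO — newest first]: 243 @ $16.40 = $3,985.20
Aug 10, 231 sold [LIFO — newest first]: 231 @ $17.30 = $3,996.30
Total COGS = $3,985.20 + $3,996.30 = $7,981.50
Ending inventory: 97 @ $15.75 + 154 @ $16.40 + 64 @ $17.30 + 214 @ $19.35 + 56 @ $23.25 = $10,603.45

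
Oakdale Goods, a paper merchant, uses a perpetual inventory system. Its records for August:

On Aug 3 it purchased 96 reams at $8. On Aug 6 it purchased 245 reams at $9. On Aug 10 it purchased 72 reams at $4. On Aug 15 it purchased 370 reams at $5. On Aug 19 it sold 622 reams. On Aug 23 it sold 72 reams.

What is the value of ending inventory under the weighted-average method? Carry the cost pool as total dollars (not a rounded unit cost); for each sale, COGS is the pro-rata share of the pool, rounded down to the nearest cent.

Ending inventory = $580.95

After Aug 3: 96 on hand, pool $768.00 (≈ $8.0000 each)
After Aug 6: 341 on hand, pool $2,973.00 (≈ $8.7185 each)
After Aug 10: 413 on hand, pool $3,261.00 (≈ $7.8959 each)
After Aug 15: 783 on hand, pool $5,111.00 (≈ $6.5275 each)
Aug 19, sell 622: 622/783 × $5,111.00 → $4,060.07
Aug 23, sell 72: 72/161 × $1,050.93 → $469.98
Total COGS = $4,060.07 + $469.98 = $4,530.05
Ending inventory (cost pool remaining) = $580.95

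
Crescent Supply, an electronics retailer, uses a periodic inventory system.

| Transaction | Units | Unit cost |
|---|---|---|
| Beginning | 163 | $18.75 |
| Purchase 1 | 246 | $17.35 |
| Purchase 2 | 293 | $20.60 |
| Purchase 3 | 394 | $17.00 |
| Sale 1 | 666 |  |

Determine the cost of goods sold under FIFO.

Sale 1 (666) [FIFO — oldest first]: 163 @ $18.75 + 246 @ $17.35 + 257 @ $20.60 = $12,618.55
Ending inventory: 36 @ $20.60 + 394 @ $17.00 = $7,439.60

COGS = $12,618.55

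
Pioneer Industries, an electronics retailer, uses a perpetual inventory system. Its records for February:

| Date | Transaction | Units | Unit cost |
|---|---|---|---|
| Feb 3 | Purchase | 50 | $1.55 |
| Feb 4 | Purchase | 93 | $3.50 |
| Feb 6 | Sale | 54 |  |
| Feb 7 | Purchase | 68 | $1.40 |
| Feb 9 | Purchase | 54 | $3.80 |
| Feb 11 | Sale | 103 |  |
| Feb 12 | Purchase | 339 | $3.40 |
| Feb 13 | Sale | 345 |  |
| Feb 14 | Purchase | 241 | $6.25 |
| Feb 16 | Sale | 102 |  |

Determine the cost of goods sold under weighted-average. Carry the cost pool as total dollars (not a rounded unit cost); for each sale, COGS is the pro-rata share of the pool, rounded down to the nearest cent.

COGS = $2,073.88

After Feb 3: 50 on hand, pool $77.50 (≈ $1.5500 each)
After Feb 4: 143 on hand, pool $403.00 (≈ $2.8182 each)
Feb 6, sell 54: 54/143 × $403.00 → $152.18
After Feb 7: 157 on hand, pool $346.02 (≈ $2.2039 each)
After Feb 9: 211 on hand, pool $551.22 (≈ $2.6124 each)
Feb 11, sell 103: 103/211 × $551.22 → $269.07
After Feb 12: 447 on hand, pool $1,434.75 (≈ $3.2097 each)
Feb 13, sell 345: 345/447 × $1,434.75 → $1,107.35
After Feb 14: 343 on hand, pool $1,833.65 (≈ $5.3459 each)
Feb 16, sell 102: 102/343 × $1,833.65 → $545.28
Total COGS = $152.18 + $269.07 + $1,107.35 + $545.28 = $2,073.88
Ending inventory (cost pool remaining) = $1,288.37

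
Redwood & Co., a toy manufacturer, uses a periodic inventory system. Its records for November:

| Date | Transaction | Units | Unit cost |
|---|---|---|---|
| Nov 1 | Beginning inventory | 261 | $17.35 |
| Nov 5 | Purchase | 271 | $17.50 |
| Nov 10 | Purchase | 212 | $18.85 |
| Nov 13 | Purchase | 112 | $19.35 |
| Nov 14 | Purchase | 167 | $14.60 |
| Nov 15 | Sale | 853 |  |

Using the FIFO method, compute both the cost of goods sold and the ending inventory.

COGS = $15,376.20; ending inventory = $2,496.25

Nov 15, 853 sold [FIFO — oldest first]: 261 @ $17.35 + 271 @ $17.50 + 212 @ $18.85 + 109 @ $19.35 = $15,376.20
Ending inventory: 3 @ $19.35 + 167 @ $14.60 = $2,496.25
Check: goods available $17,872.45 = COGS $15,376.20 + ending $2,496.25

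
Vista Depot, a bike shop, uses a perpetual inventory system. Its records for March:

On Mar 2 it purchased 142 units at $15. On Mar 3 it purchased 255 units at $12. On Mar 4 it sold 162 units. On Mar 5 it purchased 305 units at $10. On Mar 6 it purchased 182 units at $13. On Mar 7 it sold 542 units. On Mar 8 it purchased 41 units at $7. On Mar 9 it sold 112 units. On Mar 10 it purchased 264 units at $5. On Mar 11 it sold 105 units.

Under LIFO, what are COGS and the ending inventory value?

Mar 4, 162 sold [LIFO — newest first]: 162 @ $12 = $1,944
Mar 7, 542 sold [LIFO — newest first]: 182 @ $13 + 305 @ $10 + 55 @ $12 = $6,076
Mar 9, 112 sold [LIFO — newest first]: 41 @ $7 + 38 @ $12 + 33 @ $15 = $1,238
Mar 11, 105 sold [LIFO — newest first]: 105 @ $5 = $525
Total COGS = $1,944 + $6,076 + $1,238 + $525 = $9,783
Ending inventory: 109 @ $15 + 159 @ $5 = $2,430
Check: goods available $12,213 = COGS $9,783 + ending $2,430

COGS = $9,783; ending inventory = $2,430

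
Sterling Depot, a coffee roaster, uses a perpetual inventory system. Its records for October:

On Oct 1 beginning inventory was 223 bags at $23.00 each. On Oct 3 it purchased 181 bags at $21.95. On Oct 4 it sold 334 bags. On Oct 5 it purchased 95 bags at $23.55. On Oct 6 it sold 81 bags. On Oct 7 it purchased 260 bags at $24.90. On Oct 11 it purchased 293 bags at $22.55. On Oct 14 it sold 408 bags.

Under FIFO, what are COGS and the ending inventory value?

COGS = $19,256.40; ending inventory = $5,163.95

Oct 4, 334 sold [FIFO — oldest first]: 223 @ $23.00 + 111 @ $21.95 = $7,565.45
Oct 6, 81 sold [FIFO — oldest first]: 70 @ $21.95 + 11 @ $23.55 = $1,795.55
Oct 14, 408 sold [FIFO — oldest first]: 84 @ $23.55 + 260 @ $24.90 + 64 @ $22.55 = $9,895.40
Total COGS = $7,565.45 + $1,795.55 + $9,895.40 = $19,256.40
Ending inventory: 229 @ $22.55 = $5,163.95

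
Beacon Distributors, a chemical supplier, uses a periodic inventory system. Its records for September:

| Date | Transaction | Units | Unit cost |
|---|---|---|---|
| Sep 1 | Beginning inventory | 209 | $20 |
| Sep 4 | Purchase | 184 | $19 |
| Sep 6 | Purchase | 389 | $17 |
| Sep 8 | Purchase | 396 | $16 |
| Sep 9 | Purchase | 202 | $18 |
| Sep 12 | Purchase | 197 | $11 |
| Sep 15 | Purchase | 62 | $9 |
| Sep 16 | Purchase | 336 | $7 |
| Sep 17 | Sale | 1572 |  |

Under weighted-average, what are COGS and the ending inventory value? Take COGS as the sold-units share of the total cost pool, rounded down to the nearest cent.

Sep 17, sell 1572: 1572/1975 × $29,338.00 → $23,351.56
Ending inventory (cost pool remaining) = $5,986.44
Check: goods available $29,338.00 = COGS $23,351.56 + ending $5,986.44

COGS = $23,351.56; ending inventory = $5,986.44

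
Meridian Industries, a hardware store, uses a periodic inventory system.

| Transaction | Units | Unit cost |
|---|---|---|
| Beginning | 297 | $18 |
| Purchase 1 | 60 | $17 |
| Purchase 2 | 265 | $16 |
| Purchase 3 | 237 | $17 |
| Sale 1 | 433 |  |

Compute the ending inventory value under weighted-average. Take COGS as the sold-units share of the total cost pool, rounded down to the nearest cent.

Ending inventory = $7,257.87

Sale 1, sell 433: 433/859 × $14,635.00 → $7,377.13
Ending inventory (cost pool remaining) = $7,257.87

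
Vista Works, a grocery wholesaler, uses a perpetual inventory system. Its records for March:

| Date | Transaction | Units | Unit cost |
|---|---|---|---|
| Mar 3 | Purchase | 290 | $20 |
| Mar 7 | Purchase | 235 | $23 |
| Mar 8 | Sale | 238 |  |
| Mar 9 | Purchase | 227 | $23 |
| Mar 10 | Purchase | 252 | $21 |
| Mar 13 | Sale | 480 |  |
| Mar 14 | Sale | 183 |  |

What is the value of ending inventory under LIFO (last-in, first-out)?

Ending inventory = $2,060

Mar 8, 238 sold [LIFO — newest first]: 235 @ $23 + 3 @ $20 = $5,465
Mar 13, 480 sold [LIFO — newest first]: 252 @ $21 + 227 @ $23 + 1 @ $20 = $10,533
Mar 14, 183 sold [LIFO — newest first]: 183 @ $20 = $3,660
Total COGS = $5,465 + $10,533 + $3,660 = $19,658
Ending inventory: 103 @ $20 = $2,060
Check: goods available $21,718 = COGS $19,658 + ending $2,060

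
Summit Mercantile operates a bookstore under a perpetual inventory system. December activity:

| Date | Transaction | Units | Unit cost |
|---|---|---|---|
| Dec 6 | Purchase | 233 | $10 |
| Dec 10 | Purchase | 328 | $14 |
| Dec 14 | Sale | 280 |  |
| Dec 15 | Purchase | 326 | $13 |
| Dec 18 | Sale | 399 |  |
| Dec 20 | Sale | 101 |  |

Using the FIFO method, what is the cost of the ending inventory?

Dec 14, 280 sold [FIFO — oldest first]: 233 @ $10 + 47 @ $14 = $2,988
Dec 18, 399 sold [FIFO — oldest first]: 281 @ $14 + 118 @ $13 = $5,468
Dec 20, 101 sold [FIFO — oldest first]: 101 @ $13 = $1,313
Total COGS = $2,988 + $5,468 + $1,313 = $9,769
Ending inventory: 107 @ $13 = $1,391
Check: goods available $11,160 = COGS $9,769 + ending $1,391

Ending inventory = $1,391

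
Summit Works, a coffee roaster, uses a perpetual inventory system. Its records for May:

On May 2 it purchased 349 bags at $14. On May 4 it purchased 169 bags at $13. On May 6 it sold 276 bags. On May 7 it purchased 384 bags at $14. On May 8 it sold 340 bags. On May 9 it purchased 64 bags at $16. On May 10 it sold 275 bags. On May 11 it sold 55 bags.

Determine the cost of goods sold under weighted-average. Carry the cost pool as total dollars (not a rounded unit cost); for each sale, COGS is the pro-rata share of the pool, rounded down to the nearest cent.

After May 2: 349 on hand, pool $4,886.00 (≈ $14.0000 each)
After May 4: 518 on hand, pool $7,083.00 (≈ $13.6737 each)
May 6, sell 276: 276/518 × $7,083.00 → $3,773.95
After May 7: 626 on hand, pool $8,685.05 (≈ $13.8739 each)
May 8, sell 340: 340/626 × $8,685.05 → $4,717.11
After May 9: 350 on hand, pool $4,991.94 (≈ $14.2627 each)
May 10, sell 275: 275/350 × $4,991.94 → $3,922.23
May 11, sell 55: 55/75 × $1,069.71 → $784.45
Total COGS = $3,773.95 + $4,717.11 + $3,922.23 + $784.45 = $13,197.74
Ending inventory (cost pool remaining) = $285.26

COGS = $13,197.74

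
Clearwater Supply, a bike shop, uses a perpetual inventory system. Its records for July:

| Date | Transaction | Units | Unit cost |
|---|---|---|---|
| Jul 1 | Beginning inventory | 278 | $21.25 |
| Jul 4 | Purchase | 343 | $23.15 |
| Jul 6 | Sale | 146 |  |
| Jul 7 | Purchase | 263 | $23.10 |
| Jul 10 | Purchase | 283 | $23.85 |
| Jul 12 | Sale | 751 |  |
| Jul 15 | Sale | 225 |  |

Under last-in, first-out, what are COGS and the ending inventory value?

COGS = $25,716.55; ending inventory = $956.25

Jul 6, 146 sold [LIFO — newest first]: 146 @ $23.15 = $3,379.90
Jul 12, 751 sold [LIFO — newest first]: 283 @ $23.85 + 263 @ $23.10 + 197 @ $23.15 + 8 @ $21.25 = $17,555.40
Jul 15, 225 sold [LIFO — newest first]: 225 @ $21.25 = $4,781.25
Total COGS = $3,379.90 + $17,555.40 + $4,781.25 = $25,716.55
Ending inventory: 45 @ $21.25 = $956.25
Check: goods available $26,672.80 = COGS $25,716.55 + ending $956.25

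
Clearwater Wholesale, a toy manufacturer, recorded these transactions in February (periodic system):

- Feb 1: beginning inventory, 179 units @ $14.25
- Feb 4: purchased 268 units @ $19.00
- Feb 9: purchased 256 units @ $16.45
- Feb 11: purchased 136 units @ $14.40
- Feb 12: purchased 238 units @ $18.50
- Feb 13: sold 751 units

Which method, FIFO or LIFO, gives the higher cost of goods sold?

LIFO

FIFO COGS: 179 @ $14.25 + 268 @ $19.00 + 256 @ $16.45 + 48 @ $14.40 = $12,545.15
LIFO COGS: 238 @ $18.50 + 136 @ $14.40 + 256 @ $16.45 + 121 @ $19.00 = $12,871.60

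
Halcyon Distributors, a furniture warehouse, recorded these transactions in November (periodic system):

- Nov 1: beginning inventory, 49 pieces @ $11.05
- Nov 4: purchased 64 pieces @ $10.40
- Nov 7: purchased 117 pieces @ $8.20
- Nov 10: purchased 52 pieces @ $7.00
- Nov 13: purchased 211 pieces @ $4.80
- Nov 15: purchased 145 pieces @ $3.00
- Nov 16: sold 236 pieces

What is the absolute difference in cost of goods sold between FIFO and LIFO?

$1,336.65

FIFO COGS: 49 @ $11.05 + 64 @ $10.40 + 117 @ $8.20 + 6 @ $7.00 = $2,208.45
LIFO COGS: 145 @ $3.00 + 91 @ $4.80 = $871.80
Difference = |$2,208.45 − $871.80| = $1,336.65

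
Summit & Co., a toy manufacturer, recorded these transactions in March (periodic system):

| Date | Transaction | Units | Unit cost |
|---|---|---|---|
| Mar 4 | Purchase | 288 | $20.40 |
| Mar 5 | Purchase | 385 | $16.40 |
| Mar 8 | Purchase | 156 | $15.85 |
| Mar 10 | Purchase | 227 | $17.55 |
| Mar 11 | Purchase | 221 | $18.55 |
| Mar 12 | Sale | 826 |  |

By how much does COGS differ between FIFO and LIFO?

$417.45

FIFO COGS: 288 @ $20.40 + 385 @ $16.40 + 153 @ $15.85 = $14,614.25
LIFO COGS: 221 @ $18.55 + 227 @ $17.55 + 156 @ $15.85 + 222 @ $16.40 = $14,196.80
Difference = |$14,614.25 − $14,196.80| = $417.45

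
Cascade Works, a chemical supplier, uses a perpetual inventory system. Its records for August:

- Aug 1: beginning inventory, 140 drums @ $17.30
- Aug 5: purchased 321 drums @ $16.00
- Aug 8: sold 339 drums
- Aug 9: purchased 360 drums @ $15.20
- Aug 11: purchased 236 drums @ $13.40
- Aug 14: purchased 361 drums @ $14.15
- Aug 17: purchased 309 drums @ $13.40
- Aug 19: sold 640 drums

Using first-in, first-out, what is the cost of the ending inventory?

Aug 8, 339 sold [FIFO — oldest first]: 140 @ $17.30 + 199 @ $16.00 = $5,606.00
Aug 19, 640 sold [FIFO — oldest first]: 122 @ $16.00 + 360 @ $15.20 + 158 @ $13.40 = $9,541.20
Total COGS = $5,606.00 + $9,541.20 = $15,147.20
Ending inventory: 78 @ $13.40 + 361 @ $14.15 + 309 @ $13.40 = $10,293.95

Ending inventory = $10,293.95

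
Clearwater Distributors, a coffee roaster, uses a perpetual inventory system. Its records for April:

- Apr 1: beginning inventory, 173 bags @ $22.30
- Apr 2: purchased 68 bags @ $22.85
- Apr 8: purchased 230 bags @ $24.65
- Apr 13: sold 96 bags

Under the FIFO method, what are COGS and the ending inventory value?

Apr 13, 96 sold [FIFO — oldest first]: 96 @ $22.30 = $2,140.80
Ending inventory: 77 @ $22.30 + 68 @ $22.85 + 230 @ $24.65 = $8,940.40

COGS = $2,140.80; ending inventory = $8,940.40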